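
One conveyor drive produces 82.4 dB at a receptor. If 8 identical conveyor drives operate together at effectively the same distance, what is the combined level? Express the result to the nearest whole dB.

91 dB

N identical incoherent sources raise the level by 10·log₁₀ N.
L_total = 82.4 + 10·log₁₀(8) = 82.4 + 9.031 = 91.43 dB.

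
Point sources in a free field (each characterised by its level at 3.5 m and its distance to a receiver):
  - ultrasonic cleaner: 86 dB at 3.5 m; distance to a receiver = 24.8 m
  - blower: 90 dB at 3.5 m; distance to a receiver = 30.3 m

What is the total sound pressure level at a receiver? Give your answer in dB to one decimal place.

73.3 dB

First find each source's level at the receiver (point-source: −20·log₁₀(r/r_ref)), then combine on an intensity basis.
ultrasonic cleaner: 86 − 20·log₁₀(24.8/3.5) = 86 − 17.01 = 68.99 dB.
blower: 90 − 20·log₁₀(30.3/3.5) = 90 − 18.75 = 71.25 dB.
Σ 10^(L/10) = 2.127e+07 → L_total = 10·log₁₀(2.127e+07) = 73.28 dB.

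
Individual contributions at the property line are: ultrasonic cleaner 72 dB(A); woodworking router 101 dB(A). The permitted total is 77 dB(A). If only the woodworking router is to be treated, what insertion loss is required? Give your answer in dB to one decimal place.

25.7 dB

Everything except the woodworking router sums to 10^(72/10) = 1.585e+07 in linear terms, 72.00 dB(A).
To meet 77 dB(A) overall, the treated woodworking router may contribute at most 10^(77/10) − 1.585e+07 = 3.427e+07, i.e. 75.35 dB(A).
Required insertion loss = 101 − 75.35 = 25.65 dB.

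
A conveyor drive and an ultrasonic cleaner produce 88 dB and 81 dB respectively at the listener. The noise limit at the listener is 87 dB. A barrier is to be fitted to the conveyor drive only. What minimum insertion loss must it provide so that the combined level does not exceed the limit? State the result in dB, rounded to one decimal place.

2.3 dB

The untreated sources together contribute 10^(81/10) = 1.259e+08, i.e. 81.00 dB.
The limit corresponds to 10^(87/10) = 5.012e+08; subtracting the fixed part leaves 3.753e+08 for the conveyor drive, i.e. 85.74 dB.
Required insertion loss = 88 − 85.74 = 2.26 dB.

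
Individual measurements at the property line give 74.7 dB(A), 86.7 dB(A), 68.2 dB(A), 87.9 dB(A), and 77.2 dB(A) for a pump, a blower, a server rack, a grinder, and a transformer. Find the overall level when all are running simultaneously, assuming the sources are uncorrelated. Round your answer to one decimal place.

90.7 dB(A)

Incoherent sources combine by intensity addition: L_total = 10·log₁₀(Σ 10^(L_i/10)).
Σ 10^(L/10) = 10^(74.7/10) + 10^(86.7/10) + 10^(68.2/10) + 10^(87.9/10) + 10^(77.2/10) = 1.173e+09.
L_total = 10·log₁₀(1.173e+09) = 90.69 dB(A).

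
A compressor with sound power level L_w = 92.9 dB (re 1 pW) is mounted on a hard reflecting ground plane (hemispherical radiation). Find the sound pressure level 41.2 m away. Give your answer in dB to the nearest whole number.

53 dB

L_p = L_w − 10·log₁₀(2π·r²) with r = 41.2 m.
2π·r² = 1.067e+04 m², 10·log₁₀ of that is 40.280 dB.
L_p = 92.9 − 40.280 = 52.62 dB.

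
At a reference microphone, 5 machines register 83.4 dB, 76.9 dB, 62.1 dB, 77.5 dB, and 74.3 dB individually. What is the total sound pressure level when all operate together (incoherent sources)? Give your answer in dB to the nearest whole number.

For uncorrelated sources the intensities add, so convert each level to linear form, sum, and take 10·log₁₀ of the total.
Σ 10^(L/10) = 10^(83.4/10) + 10^(76.9/10) + 10^(62.1/10) + 10^(77.5/10) + 10^(74.3/10) = 3.525e+08.
L_total = 10·log₁₀(3.525e+08) = 85.47 dB.

85 dB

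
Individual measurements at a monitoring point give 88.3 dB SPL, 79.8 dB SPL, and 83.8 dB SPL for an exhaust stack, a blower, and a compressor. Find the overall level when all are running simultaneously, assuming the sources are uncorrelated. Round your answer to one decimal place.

Incoherent sources combine by intensity addition: L_total = 10·log₁₀(Σ 10^(L_i/10)).
Σ 10^(L/10) = 10^(88.3/10) + 10^(79.8/10) + 10^(83.8/10) = 1.011e+09.
L_total = 10·log₁₀(1.011e+09) = 90.05 dB SPL.

90.0 dB SPL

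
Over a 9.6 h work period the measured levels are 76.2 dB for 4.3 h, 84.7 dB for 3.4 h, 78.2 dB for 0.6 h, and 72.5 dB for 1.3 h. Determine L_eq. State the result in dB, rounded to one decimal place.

Weight each interval's intensity by its duration and average over T = 9.6 h:
Σ tᵢ·10^(Lᵢ/10) = 4.3·10^(76.2/10) + 3.4·10^(84.7/10) + 0.6·10^(78.2/10) + 1.3·10^(72.5/10) = 1.245e+09.
L_eq = 10·log₁₀(1.245e+09/9.6) = 81.13 dB.

81.1 dB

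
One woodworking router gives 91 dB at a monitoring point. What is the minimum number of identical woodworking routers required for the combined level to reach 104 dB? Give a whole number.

N identical sources give L₁ + 10·log₁₀ N, so require 10·log₁₀ N ≥ 104 − 91 = 13.0 dB.
N ≥ 10^(13.0/10) = 19.953, so N = 20.

20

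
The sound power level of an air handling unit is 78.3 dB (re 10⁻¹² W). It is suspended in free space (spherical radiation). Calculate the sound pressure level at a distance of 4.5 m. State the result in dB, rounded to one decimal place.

54.2 dB

The power spreads over a sphere of area 4π·r², so L_p = L_w − 10·log₁₀(4π·r²).
4π·r² = 254.5 m², 10·log₁₀ of that is 24.056 dB.
L_p = 78.3 − 24.056 = 54.24 dB.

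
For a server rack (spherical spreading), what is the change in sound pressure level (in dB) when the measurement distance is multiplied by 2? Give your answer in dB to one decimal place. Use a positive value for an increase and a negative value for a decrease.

With spherical spreading the level changes by −20·log₁₀(r₂/r₁).
ΔL = −20·log₁₀(2) = -6.02 dB.

-6.0 dB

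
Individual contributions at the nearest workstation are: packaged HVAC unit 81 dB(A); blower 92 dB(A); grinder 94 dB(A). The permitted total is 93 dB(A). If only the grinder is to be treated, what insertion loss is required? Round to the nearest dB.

Fixed contribution from the other sources: Σ 10^(L/10) = 10^(81/10) + 10^(92/10) = 1.711e+09 (92.33 dB(A)).
The limit corresponds to 10^(93/10) = 1.995e+09; subtracting the fixed part leaves 2.845e+08 for the grinder, i.e. 84.54 dB(A).
Required insertion loss = 94 − 84.54 = 9.46 dB.

9 dB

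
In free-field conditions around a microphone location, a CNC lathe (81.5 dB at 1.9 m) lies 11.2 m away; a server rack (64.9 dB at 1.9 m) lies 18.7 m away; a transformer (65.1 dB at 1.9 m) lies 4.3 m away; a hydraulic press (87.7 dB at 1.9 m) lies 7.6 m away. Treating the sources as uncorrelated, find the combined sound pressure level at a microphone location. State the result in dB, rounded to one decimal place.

Propagate each source to the receiver with L = L_ref − 20·log₁₀(r/r_ref), then add intensities.
CNC lathe: 81.5 − 20·log₁₀(11.2/1.9) = 81.5 − 15.41 = 66.09 dB.
server rack: 64.9 − 20·log₁₀(18.7/1.9) = 64.9 − 19.86 = 45.04 dB.
transformer: 65.1 − 20·log₁₀(4.3/1.9) = 65.1 − 7.09 = 58.01 dB.
hydraulic press: 87.7 − 20·log₁₀(7.6/1.9) = 87.7 − 12.04 = 75.66 dB.
Σ 10^(L/10) = 4.153e+07 → L_total = 10·log₁₀(4.153e+07) = 76.18 dB.

76.2 dB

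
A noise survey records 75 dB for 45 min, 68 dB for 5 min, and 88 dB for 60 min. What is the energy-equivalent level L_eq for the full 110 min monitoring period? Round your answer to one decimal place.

L_eq = 10·log₁₀[(1/T)·Σ tᵢ·10^(Lᵢ/10)] with T = 110 min.
Σ tᵢ·10^(Lᵢ/10) = 45·10^(75/10) + 5·10^(68/10) + 60·10^(88/10) = 3.931e+10.
L_eq = 10·log₁₀(3.931e+10/110) = 85.53 dB.

85.5 dB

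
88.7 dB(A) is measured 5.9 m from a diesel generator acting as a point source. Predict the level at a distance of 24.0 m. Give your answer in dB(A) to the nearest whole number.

77 dB(A)

Point-source attenuation: ΔL = 20·log₁₀(r₂/r₁) = 20·log₁₀(24.0/5.9) = 12.187 dB.
L₂ = 88.7 − 20·log₁₀(24.0/5.9) = 88.7 − 12.187 = 76.51 dB(A).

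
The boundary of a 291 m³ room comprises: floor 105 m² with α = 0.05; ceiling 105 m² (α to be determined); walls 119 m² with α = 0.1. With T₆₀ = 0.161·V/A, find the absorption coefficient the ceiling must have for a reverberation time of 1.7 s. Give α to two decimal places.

A = 0.161·V/T₆₀ = 0.161·291/1.7 = 27.56 m² sabins.
Absorption from the other surfaces = 105·0.05 + 119·0.1 = 17.15 m², so the ceiling must supply 10.41 m² over 105 m².
α = 10.41/105 = 0.099.

0.10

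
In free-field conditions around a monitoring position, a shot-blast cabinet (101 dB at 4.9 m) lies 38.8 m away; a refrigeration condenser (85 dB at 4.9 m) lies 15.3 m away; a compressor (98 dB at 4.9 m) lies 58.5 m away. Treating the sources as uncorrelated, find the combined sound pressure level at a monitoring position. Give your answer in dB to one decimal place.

84.4 dB

Propagate each source to the receiver with L = L_ref − 20·log₁₀(r/r_ref), then add intensities.
shot-blast cabinet: 101 − 20·log₁₀(38.8/4.9) = 101 − 17.97 = 83.03 dB.
refrigeration condenser: 85 − 20·log₁₀(15.3/4.9) = 85 − 9.89 = 75.11 dB.
compressor: 98 − 20·log₁₀(58.5/4.9) = 98 − 21.54 = 76.46 dB.
Σ 10^(L/10) = 2.775e+08 → L_total = 10·log₁₀(2.775e+08) = 84.43 dB.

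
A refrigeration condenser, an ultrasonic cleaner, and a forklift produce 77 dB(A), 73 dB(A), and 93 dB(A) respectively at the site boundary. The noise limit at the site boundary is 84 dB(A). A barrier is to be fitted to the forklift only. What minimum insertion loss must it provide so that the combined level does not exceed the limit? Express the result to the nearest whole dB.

10 dB

Fixed contribution from the other sources: Σ 10^(L/10) = 10^(77/10) + 10^(73/10) = 7.007e+07 (78.46 dB(A)).
To meet 84 dB(A) overall, the treated forklift may contribute at most 10^(84/10) − 7.007e+07 = 1.811e+08, i.e. 82.58 dB(A).
So the forklift must be reduced from 93 to 82.58 dB(A): IL = 10.42 dB.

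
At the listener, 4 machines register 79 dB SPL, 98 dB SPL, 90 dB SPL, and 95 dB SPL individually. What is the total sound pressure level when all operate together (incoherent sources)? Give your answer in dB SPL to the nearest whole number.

Incoherent sources combine by intensity addition: L_total = 10·log₁₀(Σ 10^(L_i/10)).
Σ 10^(L/10) = 10^(79/10) + 10^(98/10) + 10^(90/10) + 10^(95/10) = 1.055e+10.
L_total = 10·log₁₀(1.055e+10) = 100.23 dB SPL.

100 dB SPL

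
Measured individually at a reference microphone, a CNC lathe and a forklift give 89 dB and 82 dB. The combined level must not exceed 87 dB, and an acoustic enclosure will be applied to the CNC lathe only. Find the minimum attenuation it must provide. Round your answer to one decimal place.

3.7 dB

Everything except the CNC lathe sums to 10^(82/10) = 1.585e+08 in linear terms, 82.00 dB.
The limit corresponds to 10^(87/10) = 5.012e+08; subtracting the fixed part leaves 3.427e+08 for the CNC lathe, i.e. 85.35 dB.
Required insertion loss = 89 − 85.35 = 3.65 dB.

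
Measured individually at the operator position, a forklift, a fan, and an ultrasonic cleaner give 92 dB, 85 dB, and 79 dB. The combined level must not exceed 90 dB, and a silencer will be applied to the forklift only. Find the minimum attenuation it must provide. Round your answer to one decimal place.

The untreated sources together contribute 10^(85/10) + 10^(79/10) = 3.957e+08, i.e. 85.97 dB.
To meet 90 dB overall, the treated forklift may contribute at most 10^(90/10) − 3.957e+08 = 6.043e+08, i.e. 87.81 dB.
So the forklift must be reduced from 92 to 87.81 dB: IL = 4.19 dB.

4.2 dB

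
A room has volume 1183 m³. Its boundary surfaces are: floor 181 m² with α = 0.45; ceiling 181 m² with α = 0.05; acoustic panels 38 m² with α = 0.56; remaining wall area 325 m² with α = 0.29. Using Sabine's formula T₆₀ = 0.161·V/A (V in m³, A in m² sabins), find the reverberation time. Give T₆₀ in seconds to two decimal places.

A = Σ Sᵢαᵢ = 181·0.45 + 181·0.05 + 38·0.56 + 325·0.29 = 206.03 m².
T₆₀ = 0.161·V/A = 0.161·1183/206.03 = 0.924 s.

0.92 s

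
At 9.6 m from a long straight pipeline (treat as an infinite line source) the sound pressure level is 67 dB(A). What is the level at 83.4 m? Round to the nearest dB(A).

Line-source attenuation: ΔL = 10·log₁₀(r₂/r₁) = 10·log₁₀(83.4/9.6) = 9.389 dB.
L₂ = 67 − 10·log₁₀(83.4/9.6) = 67 − 9.389 = 57.61 dB(A).

58 dB(A)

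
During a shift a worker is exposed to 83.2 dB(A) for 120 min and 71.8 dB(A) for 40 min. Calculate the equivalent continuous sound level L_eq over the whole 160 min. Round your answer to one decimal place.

L_eq = 10·log₁₀[(1/T)·Σ tᵢ·10^(Lᵢ/10)] with T = 160 min.
Σ tᵢ·10^(Lᵢ/10) = 120·10^(83.2/10) + 40·10^(71.8/10) = 2.568e+10.
L_eq = 10·log₁₀(2.568e+10/160) = 82.05 dB(A).

82.1 dB(A)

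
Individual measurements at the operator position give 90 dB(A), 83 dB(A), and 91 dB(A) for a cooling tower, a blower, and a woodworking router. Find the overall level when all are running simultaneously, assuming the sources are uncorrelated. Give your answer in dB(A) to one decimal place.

Incoherent sources combine by intensity addition: L_total = 10·log₁₀(Σ 10^(L_i/10)).
Σ 10^(L/10) = 10^(90/10) + 10^(83/10) + 10^(91/10) = 2.458e+09.
L_total = 10·log₁₀(2.458e+09) = 93.91 dB(A).

93.9 dB(A)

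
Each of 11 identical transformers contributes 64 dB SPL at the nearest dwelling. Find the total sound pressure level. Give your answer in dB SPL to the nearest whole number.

74 dB SPL

With 11 equal, uncorrelated contributions the intensity is 11× that of one unit, giving a rise of 10·log₁₀ 11.
L_total = 64 + 10·log₁₀(11) = 64 + 10.414 = 74.41 dB SPL.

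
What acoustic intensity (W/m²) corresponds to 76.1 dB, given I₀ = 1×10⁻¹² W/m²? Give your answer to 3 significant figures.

4.07e-05 W/m²

L = 10·log₁₀(I/I₀) ⇒ I = I₀·10^(L/10) = 10⁻¹² × 10^7.61.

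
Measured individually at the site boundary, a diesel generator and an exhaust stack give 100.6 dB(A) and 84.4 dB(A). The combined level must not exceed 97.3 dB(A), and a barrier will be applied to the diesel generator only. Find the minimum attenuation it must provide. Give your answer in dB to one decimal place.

Everything except the diesel generator sums to 10^(84.4/10) = 2.754e+08 in linear terms, 84.40 dB(A).
To meet 97.3 dB(A) overall, the treated diesel generator may contribute at most 10^(97.3/10) − 2.754e+08 = 5.095e+09, i.e. 97.07 dB(A).
Required insertion loss = 100.6 − 97.07 = 3.53 dB.

3.5 dB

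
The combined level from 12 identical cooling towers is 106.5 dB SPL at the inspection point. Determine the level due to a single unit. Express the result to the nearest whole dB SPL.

12 equal contributions raise the level by 10·log₁₀ 12 = 10.792 dB, so each unit alone gives 106.5 − 10.792.

96 dB SPL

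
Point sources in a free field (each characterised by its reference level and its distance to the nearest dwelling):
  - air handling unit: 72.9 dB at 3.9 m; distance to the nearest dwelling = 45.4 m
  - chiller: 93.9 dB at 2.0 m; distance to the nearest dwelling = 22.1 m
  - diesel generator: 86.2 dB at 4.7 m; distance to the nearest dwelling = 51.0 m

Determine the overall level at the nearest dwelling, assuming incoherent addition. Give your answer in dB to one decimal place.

Apply inverse-square spreading to bring every level to the receiver, then sum 10^(L/10).
air handling unit: 72.9 − 20·log₁₀(45.4/3.9) = 72.9 − 21.32 = 51.58 dB.
chiller: 93.9 − 20·log₁₀(22.1/2.0) = 93.9 − 20.87 = 73.03 dB.
diesel generator: 86.2 − 20·log₁₀(51.0/4.7) = 86.2 − 20.71 = 65.49 dB.
Σ 10^(L/10) = 2.379e+07 → L_total = 10·log₁₀(2.379e+07) = 73.76 dB.

73.8 dB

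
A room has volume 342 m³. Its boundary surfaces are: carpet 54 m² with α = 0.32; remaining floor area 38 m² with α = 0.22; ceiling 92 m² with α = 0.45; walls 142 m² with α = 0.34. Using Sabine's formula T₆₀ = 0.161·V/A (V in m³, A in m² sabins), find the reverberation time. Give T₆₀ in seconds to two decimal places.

A = Σ Sᵢαᵢ = 54·0.32 + 38·0.22 + 92·0.45 + 142·0.34 = 115.32 m².
T₆₀ = 0.161·V/A = 0.161·342/115.32 = 0.477 s.

0.48 s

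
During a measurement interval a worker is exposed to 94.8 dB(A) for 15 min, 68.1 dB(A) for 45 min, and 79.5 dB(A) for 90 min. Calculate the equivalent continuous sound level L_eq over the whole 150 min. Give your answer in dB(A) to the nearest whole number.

86 dB(A)

Weight each interval's intensity by its duration and average over T = 150 min:
Σ tᵢ·10^(Lᵢ/10) = 15·10^(94.8/10) + 45·10^(68.1/10) + 90·10^(79.5/10) = 5.361e+10.
L_eq = 10·log₁₀(5.361e+10/150) = 85.53 dB(A).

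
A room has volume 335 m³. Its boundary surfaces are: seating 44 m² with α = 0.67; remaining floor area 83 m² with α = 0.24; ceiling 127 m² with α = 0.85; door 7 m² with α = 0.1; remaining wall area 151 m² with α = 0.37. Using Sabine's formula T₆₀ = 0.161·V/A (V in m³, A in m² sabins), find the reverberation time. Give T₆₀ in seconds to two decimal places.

Total absorption A = 44·0.67 + 83·0.24 + 127·0.85 + 7·0.1 + 151·0.37 = 213.92 m² sabins.
T₆₀ = 0.161·V/A = 0.161·335/213.92 = 0.252 s.

0.25 s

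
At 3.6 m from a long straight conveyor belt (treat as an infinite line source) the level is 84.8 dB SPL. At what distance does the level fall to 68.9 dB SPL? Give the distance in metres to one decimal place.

140.1 m

For a line source L₁ − L₂ = 10·log₁₀(r₂/r₁), so r₂ = r₁·10^((L₁−L₂)/10).
r₂ = 3.6·10^((84.8−68.9)/10) = 3.6·10^(15.9/10) = 140.06 m.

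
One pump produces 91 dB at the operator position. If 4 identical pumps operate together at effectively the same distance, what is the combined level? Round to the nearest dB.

L_total = L₁ + 10·log₁₀ N for N identical incoherent sources.
L_total = 91 + 10·log₁₀(4) = 91 + 6.021 = 97.02 dB.

97 dB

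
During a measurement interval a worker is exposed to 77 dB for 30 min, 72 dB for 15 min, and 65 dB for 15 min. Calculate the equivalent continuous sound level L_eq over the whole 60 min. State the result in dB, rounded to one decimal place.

74.7 dB

Weight each interval's intensity by its duration and average over T = 60 min:
Σ tᵢ·10^(Lᵢ/10) = 30·10^(77/10) + 15·10^(72/10) + 15·10^(65/10) = 1.789e+09.
L_eq = 10·log₁₀(1.789e+09/60) = 74.74 dB.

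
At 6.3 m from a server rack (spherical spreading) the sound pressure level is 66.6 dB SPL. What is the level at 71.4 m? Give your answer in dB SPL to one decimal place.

45.5 dB SPL

Point-source attenuation: ΔL = 20·log₁₀(r₂/r₁) = 20·log₁₀(71.4/6.3) = 21.087 dB.
L₂ = 66.6 − 20·log₁₀(71.4/6.3) = 66.6 − 21.087 = 45.51 dB SPL.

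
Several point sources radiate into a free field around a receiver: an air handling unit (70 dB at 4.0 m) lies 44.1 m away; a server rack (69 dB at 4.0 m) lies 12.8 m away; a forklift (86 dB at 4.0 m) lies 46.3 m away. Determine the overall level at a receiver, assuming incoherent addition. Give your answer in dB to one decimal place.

65.8 dB

Propagate each source to the receiver with L = L_ref − 20·log₁₀(r/r_ref), then add intensities.
air handling unit: 70 − 20·log₁₀(44.1/4.0) = 70 − 20.85 = 49.15 dB.
server rack: 69 − 20·log₁₀(12.8/4.0) = 69 − 10.10 = 58.90 dB.
forklift: 86 − 20·log₁₀(46.3/4.0) = 86 − 21.27 = 64.73 dB.
Σ 10^(L/10) = 3.829e+06 → L_total = 10·log₁₀(3.829e+06) = 65.83 dB.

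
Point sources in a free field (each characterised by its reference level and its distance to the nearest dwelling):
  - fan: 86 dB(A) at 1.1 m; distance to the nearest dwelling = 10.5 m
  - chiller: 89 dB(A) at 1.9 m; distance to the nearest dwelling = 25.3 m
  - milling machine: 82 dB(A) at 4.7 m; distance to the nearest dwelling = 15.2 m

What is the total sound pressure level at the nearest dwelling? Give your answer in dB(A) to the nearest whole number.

Apply inverse-square spreading to bring every level to the receiver, then sum 10^(L/10).
fan: 86 − 20·log₁₀(10.5/1.1) = 86 − 19.60 = 66.40 dB(A).
chiller: 89 − 20·log₁₀(25.3/1.9) = 89 − 22.49 = 66.51 dB(A).
milling machine: 82 − 20·log₁₀(15.2/4.7) = 82 − 10.19 = 71.81 dB(A).
Σ 10^(L/10) = 2.400e+07 → L_total = 10·log₁₀(2.400e+07) = 73.80 dB(A).

74 dB(A)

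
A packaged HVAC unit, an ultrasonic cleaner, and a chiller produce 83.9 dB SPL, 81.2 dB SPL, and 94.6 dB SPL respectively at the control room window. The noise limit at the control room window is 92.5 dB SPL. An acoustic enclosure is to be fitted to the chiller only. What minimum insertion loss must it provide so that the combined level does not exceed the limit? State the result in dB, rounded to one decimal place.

Fixed contribution from the other sources: Σ 10^(L/10) = 10^(83.9/10) + 10^(81.2/10) = 3.773e+08 (85.77 dB SPL).
The limit corresponds to 10^(92.5/10) = 1.778e+09; subtracting the fixed part leaves 1.401e+09 for the chiller, i.e. 91.46 dB SPL.
So the chiller must be reduced from 94.6 to 91.46 dB SPL: IL = 3.14 dB.

3.1 dB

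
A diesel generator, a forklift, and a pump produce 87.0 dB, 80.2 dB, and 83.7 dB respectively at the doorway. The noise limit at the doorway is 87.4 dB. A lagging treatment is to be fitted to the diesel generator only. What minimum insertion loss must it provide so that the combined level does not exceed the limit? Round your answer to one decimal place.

The untreated sources together contribute 10^(80.2/10) + 10^(83.7/10) = 3.391e+08, i.e. 85.30 dB.
The limit corresponds to 10^(87.4/10) = 5.495e+08; subtracting the fixed part leaves 2.104e+08 for the diesel generator, i.e. 83.23 dB.
Required insertion loss = 87.0 − 83.23 = 3.77 dB.

3.8 dB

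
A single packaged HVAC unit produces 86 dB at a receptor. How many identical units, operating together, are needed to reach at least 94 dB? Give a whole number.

Need L₁ + 10·log₁₀ N ≥ 94, i.e. log₁₀ N ≥ 0.80.
N ≥ 10^(8.0/10) = 6.310, so N = 7.

7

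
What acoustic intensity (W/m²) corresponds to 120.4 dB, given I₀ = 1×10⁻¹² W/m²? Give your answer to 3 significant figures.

I/I₀ = 10^(120.4/10) = 1.096e+12, so I = 1.096e+12 × 10⁻¹² W/m².

1.10 W/m²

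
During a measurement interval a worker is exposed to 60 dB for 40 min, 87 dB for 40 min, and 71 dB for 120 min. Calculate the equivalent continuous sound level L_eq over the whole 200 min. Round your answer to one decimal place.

80.3 dB

L_eq = 10·log₁₀[(1/T)·Σ tᵢ·10^(Lᵢ/10)] with T = 200 min.
Σ tᵢ·10^(Lᵢ/10) = 40·10^(60/10) + 40·10^(87/10) + 120·10^(71/10) = 2.160e+10.
L_eq = 10·log₁₀(2.160e+10/200) = 80.33 dB.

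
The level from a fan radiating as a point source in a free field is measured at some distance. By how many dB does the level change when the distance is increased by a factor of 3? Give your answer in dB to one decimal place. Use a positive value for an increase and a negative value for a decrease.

With spherical spreading the level changes by −20·log₁₀(r₂/r₁).
ΔL = −20·log₁₀(3) = -9.54 dB.

-9.5 dB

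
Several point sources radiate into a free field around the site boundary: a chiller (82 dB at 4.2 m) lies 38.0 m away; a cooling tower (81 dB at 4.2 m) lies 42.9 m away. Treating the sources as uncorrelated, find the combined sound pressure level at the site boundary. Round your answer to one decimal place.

Apply inverse-square spreading to bring every level to the receiver, then sum 10^(L/10).
chiller: 82 − 20·log₁₀(38.0/4.2) = 82 − 19.13 = 62.87 dB.
cooling tower: 81 − 20·log₁₀(42.9/4.2) = 81 − 20.18 = 60.82 dB.
Σ 10^(L/10) = 3.143e+06 → L_total = 10·log₁₀(3.143e+06) = 64.97 dB.

65.0 dB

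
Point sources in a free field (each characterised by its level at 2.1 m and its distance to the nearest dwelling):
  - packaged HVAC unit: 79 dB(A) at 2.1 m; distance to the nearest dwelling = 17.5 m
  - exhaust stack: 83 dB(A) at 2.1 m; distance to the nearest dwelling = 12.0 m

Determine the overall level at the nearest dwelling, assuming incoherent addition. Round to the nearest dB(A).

69 dB(A)

First find each source's level at the receiver (point-source: −20·log₁₀(r/r_ref)), then combine on an intensity basis.
packaged HVAC unit: 79 − 20·log₁₀(17.5/2.1) = 79 − 18.42 = 60.58 dB(A).
exhaust stack: 83 − 20·log₁₀(12.0/2.1) = 83 − 15.14 = 67.86 dB(A).
Σ 10^(L/10) = 7.254e+06 → L_total = 10·log₁₀(7.254e+06) = 68.61 dB(A).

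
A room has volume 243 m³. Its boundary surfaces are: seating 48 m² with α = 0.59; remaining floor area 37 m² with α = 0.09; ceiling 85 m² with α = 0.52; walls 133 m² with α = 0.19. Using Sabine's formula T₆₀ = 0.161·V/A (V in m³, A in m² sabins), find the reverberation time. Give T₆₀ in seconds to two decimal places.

A = Σ Sᵢαᵢ = 48·0.59 + 37·0.09 + 85·0.52 + 133·0.19 = 101.12 m².
T₆₀ = 0.161·V/A = 0.161·243/101.12 = 0.387 s.

0.39 s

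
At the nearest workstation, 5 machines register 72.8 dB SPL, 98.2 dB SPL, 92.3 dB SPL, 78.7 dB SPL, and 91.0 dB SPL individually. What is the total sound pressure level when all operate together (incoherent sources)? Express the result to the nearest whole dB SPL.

100 dB SPL

Incoherent sources combine by intensity addition: L_total = 10·log₁₀(Σ 10^(L_i/10)).
Σ 10^(L/10) = 10^(72.8/10) + 10^(98.2/10) + 10^(92.3/10) + 10^(78.7/10) + 10^(91.0/10) = 9.657e+09.
L_total = 10·log₁₀(9.657e+09) = 99.85 dB SPL.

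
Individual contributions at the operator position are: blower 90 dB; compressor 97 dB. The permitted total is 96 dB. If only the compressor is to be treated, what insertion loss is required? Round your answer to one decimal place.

2.3 dB

Fixed contribution from the other source: Σ 10^(L/10) = 10^(90/10) = 1.000e+09 (90.00 dB).
The limit corresponds to 10^(96/10) = 3.981e+09; subtracting the fixed part leaves 2.981e+09 for the compressor, i.e. 94.74 dB.
Required insertion loss = 97 − 94.74 = 2.26 dB.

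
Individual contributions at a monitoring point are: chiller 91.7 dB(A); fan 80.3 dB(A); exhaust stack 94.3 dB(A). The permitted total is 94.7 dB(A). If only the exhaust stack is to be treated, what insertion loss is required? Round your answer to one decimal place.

The untreated sources together contribute 10^(91.7/10) + 10^(80.3/10) = 1.586e+09, i.e. 92.00 dB(A).
The limit corresponds to 10^(94.7/10) = 2.951e+09; subtracting the fixed part leaves 1.365e+09 for the exhaust stack, i.e. 91.35 dB(A).
So the exhaust stack must be reduced from 94.3 to 91.35 dB(A): IL = 2.95 dB.

2.9 dB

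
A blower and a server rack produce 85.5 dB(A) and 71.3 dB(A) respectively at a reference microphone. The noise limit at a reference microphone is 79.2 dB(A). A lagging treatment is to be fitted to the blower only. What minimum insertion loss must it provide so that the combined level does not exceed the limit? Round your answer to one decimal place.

7.1 dB

Everything except the blower sums to 10^(71.3/10) = 1.349e+07 in linear terms, 71.30 dB(A).
To meet 79.2 dB(A) overall, the treated blower may contribute at most 10^(79.2/10) − 1.349e+07 = 6.969e+07, i.e. 78.43 dB(A).
So the blower must be reduced from 85.5 to 78.43 dB(A): IL = 7.07 dB.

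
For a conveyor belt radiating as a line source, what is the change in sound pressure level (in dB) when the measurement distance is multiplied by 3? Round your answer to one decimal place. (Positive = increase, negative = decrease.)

With cylindrical spreading the level changes by −10·log₁₀(r₂/r₁).
ΔL = −10·log₁₀(3) = -4.77 dB.

-4.8 dB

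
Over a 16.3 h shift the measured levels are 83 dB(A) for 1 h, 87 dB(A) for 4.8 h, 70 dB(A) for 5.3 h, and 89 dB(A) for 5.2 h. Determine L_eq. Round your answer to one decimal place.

The energy average is taken in the linear domain: L_eq = 10·log₁₀[(Σ tᵢ·10^(Lᵢ/10))/T], T = 16.3 h.
Σ tᵢ·10^(Lᵢ/10) = 1·10^(83/10) + 4.8·10^(87/10) + 5.3·10^(70/10) + 5.2·10^(89/10) = 6.789e+09.
L_eq = 10·log₁₀(6.789e+09/16.3) = 86.20 dB(A).

86.2 dB(A)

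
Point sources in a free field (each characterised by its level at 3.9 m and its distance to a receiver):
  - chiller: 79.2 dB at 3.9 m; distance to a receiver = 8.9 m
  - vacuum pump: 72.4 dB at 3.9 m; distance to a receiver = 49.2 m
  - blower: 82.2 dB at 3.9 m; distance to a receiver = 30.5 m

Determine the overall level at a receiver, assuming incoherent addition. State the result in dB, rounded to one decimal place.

72.7 dB

First find each source's level at the receiver (point-source: −20·log₁₀(r/r_ref)), then combine on an intensity basis.
chiller: 79.2 − 20·log₁₀(8.9/3.9) = 79.2 − 7.17 = 72.03 dB.
vacuum pump: 72.4 − 20·log₁₀(49.2/3.9) = 72.4 − 22.02 = 50.38 dB.
blower: 82.2 − 20·log₁₀(30.5/3.9) = 82.2 − 17.86 = 64.34 dB.
Σ 10^(L/10) = 1.879e+07 → L_total = 10·log₁₀(1.879e+07) = 72.74 dB.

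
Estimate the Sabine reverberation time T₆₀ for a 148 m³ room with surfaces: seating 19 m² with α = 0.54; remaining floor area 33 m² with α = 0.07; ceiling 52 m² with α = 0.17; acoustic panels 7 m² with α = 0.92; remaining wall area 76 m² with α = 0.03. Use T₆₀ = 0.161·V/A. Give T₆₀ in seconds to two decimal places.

A = Σ Sᵢαᵢ = 19·0.54 + 33·0.07 + 52·0.17 + 7·0.92 + 76·0.03 = 30.13 m².
T₆₀ = 0.161·V/A = 0.161·148/30.13 = 0.791 s.

0.79 s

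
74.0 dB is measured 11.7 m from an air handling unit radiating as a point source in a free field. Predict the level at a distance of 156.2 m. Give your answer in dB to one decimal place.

51.5 dB

Spherical spreading from a point source gives a 20·log₁₀(r₂/r₁) drop.
L₂ = 74.0 − 20·log₁₀(156.2/11.7) = 74.0 − 22.510 = 51.49 dB.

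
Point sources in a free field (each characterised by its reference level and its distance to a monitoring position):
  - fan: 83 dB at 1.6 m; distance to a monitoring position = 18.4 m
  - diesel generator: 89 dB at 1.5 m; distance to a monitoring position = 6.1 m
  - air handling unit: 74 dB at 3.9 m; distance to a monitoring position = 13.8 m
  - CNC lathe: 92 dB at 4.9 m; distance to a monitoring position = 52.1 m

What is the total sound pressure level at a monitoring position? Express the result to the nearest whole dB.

78 dB

First find each source's level at the receiver (point-source: −20·log₁₀(r/r_ref)), then combine on an intensity basis.
fan: 83 − 20·log₁₀(18.4/1.6) = 83 − 21.21 = 61.79 dB.
diesel generator: 89 − 20·log₁₀(6.1/1.5) = 89 − 12.18 = 76.82 dB.
air handling unit: 74 − 20·log₁₀(13.8/3.9) = 74 − 10.98 = 63.02 dB.
CNC lathe: 92 − 20·log₁₀(52.1/4.9) = 92 − 20.53 = 71.47 dB.
Σ 10^(L/10) = 6.557e+07 → L_total = 10·log₁₀(6.557e+07) = 78.17 dB.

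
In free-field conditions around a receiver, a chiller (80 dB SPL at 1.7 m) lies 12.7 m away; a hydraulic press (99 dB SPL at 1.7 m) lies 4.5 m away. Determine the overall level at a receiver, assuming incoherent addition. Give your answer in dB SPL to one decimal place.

Propagate each source to the receiver with L = L_ref − 20·log₁₀(r/r_ref), then add intensities.
chiller: 80 − 20·log₁₀(12.7/1.7) = 80 − 17.47 = 62.53 dB SPL.
hydraulic press: 99 − 20·log₁₀(4.5/1.7) = 99 − 8.46 = 90.54 dB SPL.
Σ 10^(L/10) = 1.135e+09 → L_total = 10·log₁₀(1.135e+09) = 90.55 dB SPL.

90.6 dB SPL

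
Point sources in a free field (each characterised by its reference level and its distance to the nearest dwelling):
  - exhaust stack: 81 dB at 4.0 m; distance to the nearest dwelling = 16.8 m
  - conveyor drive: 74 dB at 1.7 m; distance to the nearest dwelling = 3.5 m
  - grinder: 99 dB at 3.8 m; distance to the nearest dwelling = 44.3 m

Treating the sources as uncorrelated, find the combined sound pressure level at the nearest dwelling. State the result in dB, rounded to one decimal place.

78.5 dB

Apply inverse-square spreading to bring every level to the receiver, then sum 10^(L/10).
exhaust stack: 81 − 20·log₁₀(16.8/4.0) = 81 − 12.46 = 68.54 dB.
conveyor drive: 74 − 20·log₁₀(3.5/1.7) = 74 − 6.27 = 67.73 dB.
grinder: 99 − 20·log₁₀(44.3/3.8) = 99 − 21.33 = 77.67 dB.
Σ 10^(L/10) = 7.151e+07 → L_total = 10·log₁₀(7.151e+07) = 78.54 dB.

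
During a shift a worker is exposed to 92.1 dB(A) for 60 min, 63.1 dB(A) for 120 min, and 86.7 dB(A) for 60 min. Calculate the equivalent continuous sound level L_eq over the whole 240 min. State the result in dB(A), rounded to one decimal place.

Weight each interval's intensity by its duration and average over T = 240 min:
Σ tᵢ·10^(Lᵢ/10) = 60·10^(92.1/10) + 120·10^(63.1/10) + 60·10^(86.7/10) = 1.256e+11.
L_eq = 10·log₁₀(1.256e+11/240) = 87.19 dB(A).

87.2 dB(A)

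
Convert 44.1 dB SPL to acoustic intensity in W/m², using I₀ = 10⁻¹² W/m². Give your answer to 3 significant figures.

2.57e-08 W/m²

L = 10·log₁₀(I/I₀) ⇒ I = I₀·10^(L/10) = 10⁻¹² × 10^4.41.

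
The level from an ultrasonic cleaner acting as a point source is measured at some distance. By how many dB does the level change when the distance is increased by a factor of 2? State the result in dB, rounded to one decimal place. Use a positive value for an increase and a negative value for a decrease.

-6.0 dB

Point-source spreading: ΔL = −20·log₁₀(r₂/r₁).
ΔL = −20·log₁₀(2) = -6.02 dB.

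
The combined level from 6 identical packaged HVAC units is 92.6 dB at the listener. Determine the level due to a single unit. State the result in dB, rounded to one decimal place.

84.8 dB

For N identical incoherent sources L_total = L₁ + 10·log₁₀ N, so L₁ = 92.6 − 10·log₁₀(6) = 92.6 − 7.782.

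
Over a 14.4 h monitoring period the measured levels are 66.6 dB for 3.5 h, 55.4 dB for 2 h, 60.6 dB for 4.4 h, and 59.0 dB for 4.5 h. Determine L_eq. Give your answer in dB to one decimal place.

The energy average is taken in the linear domain: L_eq = 10·log₁₀[(Σ tᵢ·10^(Lᵢ/10))/T], T = 14.4 h.
Σ tᵢ·10^(Lᵢ/10) = 3.5·10^(66.6/10) + 2·10^(55.4/10) + 4.4·10^(60.6/10) + 4.5·10^(59.0/10) = 2.532e+07.
L_eq = 10·log₁₀(2.532e+07/14.4) = 62.45 dB.

62.5 dB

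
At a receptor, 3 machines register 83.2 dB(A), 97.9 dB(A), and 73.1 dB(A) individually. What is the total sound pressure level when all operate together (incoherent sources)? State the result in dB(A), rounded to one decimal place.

Incoherent sources combine by intensity addition: L_total = 10·log₁₀(Σ 10^(L_i/10)).
Σ 10^(L/10) = 10^(83.2/10) + 10^(97.9/10) + 10^(73.1/10) = 6.395e+09.
L_total = 10·log₁₀(6.395e+09) = 98.06 dB(A).

98.1 dB(A)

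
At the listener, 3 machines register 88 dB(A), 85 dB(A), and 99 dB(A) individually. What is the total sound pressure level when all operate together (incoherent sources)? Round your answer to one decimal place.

99.5 dB(A)

Incoherent sources combine by intensity addition: L_total = 10·log₁₀(Σ 10^(L_i/10)).
Σ 10^(L/10) = 10^(88/10) + 10^(85/10) + 10^(99/10) = 8.890e+09.
L_total = 10·log₁₀(8.890e+09) = 99.49 dB(A).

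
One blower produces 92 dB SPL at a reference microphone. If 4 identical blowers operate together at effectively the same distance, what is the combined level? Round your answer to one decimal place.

N identical incoherent sources raise the level by 10·log₁₀ N.
L_total = 92 + 10·log₁₀(4) = 92 + 6.021 = 98.02 dB SPL.

98.0 dB SPL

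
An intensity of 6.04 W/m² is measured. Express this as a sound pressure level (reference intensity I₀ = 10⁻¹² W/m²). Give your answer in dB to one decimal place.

127.8 dB

I/I₀ = 6.04/10⁻¹² = 6.04×10^12, and L = 10·log₁₀(I/I₀).
L = 10·(0.7810 + 12) = 127.81 dB.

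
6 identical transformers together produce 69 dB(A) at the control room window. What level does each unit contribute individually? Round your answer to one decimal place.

For N identical incoherent sources L_total = L₁ + 10·log₁₀ N, so L₁ = 69 − 10·log₁₀(6) = 69 − 7.782.

61.2 dB(A)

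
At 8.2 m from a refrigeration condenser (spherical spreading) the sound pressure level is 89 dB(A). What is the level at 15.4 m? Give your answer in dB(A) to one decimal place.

Spherical spreading from a point source gives a 20·log₁₀(r₂/r₁) drop.
L₂ = 89 − 20·log₁₀(15.4/8.2) = 89 − 5.474 = 83.53 dB(A).

83.5 dB(A)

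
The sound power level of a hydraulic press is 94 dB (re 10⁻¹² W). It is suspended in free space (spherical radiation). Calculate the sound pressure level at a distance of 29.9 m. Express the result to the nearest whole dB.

Free-field spherical radiation: L_p = L_w − 10·log₁₀(4π·r²), r = 29.9 m.
4π·r² = 1.123e+04 m², 10·log₁₀ of that is 40.506 dB.
L_p = 94 − 40.506 = 53.49 dB.

53 dB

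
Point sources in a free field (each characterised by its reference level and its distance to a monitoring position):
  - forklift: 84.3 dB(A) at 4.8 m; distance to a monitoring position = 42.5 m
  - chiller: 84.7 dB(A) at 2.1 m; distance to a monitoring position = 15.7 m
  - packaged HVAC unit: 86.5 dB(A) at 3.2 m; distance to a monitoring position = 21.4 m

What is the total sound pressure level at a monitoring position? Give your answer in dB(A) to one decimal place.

72.7 dB(A)

Propagate each source to the receiver with L = L_ref − 20·log₁₀(r/r_ref), then add intensities.
forklift: 84.3 − 20·log₁₀(42.5/4.8) = 84.3 − 18.94 = 65.36 dB(A).
chiller: 84.7 − 20·log₁₀(15.7/2.1) = 84.7 − 17.47 = 67.23 dB(A).
packaged HVAC unit: 86.5 − 20·log₁₀(21.4/3.2) = 86.5 − 16.51 = 69.99 dB(A).
Σ 10^(L/10) = 1.870e+07 → L_total = 10·log₁₀(1.870e+07) = 72.72 dB(A).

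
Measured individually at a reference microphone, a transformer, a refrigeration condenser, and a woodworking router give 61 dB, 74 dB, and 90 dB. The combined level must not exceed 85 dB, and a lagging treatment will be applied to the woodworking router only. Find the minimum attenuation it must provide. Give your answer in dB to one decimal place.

5.4 dB

Fixed contribution from the other sources: Σ 10^(L/10) = 10^(61/10) + 10^(74/10) = 2.638e+07 (74.21 dB).
To meet 85 dB overall, the treated woodworking router may contribute at most 10^(85/10) − 2.638e+07 = 2.898e+08, i.e. 84.62 dB.
Required insertion loss = 90 − 84.62 = 5.38 dB.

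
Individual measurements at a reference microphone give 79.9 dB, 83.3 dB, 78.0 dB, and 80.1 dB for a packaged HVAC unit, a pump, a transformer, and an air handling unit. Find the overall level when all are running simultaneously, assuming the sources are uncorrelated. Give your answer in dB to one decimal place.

For uncorrelated sources the intensities add, so convert each level to linear form, sum, and take 10·log₁₀ of the total.
Σ 10^(L/10) = 10^(79.9/10) + 10^(83.3/10) + 10^(78.0/10) + 10^(80.1/10) = 4.769e+08.
L_total = 10·log₁₀(4.769e+08) = 86.78 dB.

86.8 dB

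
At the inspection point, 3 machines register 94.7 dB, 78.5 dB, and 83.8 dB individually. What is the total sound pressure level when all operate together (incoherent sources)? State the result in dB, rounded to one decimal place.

Incoherent sources combine by intensity addition: L_total = 10·log₁₀(Σ 10^(L_i/10)).
Σ 10^(L/10) = 10^(94.7/10) + 10^(78.5/10) + 10^(83.8/10) = 3.262e+09.
L_total = 10·log₁₀(3.262e+09) = 95.13 dB.

95.1 dB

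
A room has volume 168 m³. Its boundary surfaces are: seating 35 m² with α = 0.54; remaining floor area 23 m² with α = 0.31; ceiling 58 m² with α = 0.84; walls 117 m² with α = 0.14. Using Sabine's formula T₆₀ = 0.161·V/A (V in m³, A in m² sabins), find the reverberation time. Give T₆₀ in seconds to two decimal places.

0.30 s

A = Σ Sᵢαᵢ = 35·0.54 + 23·0.31 + 58·0.84 + 117·0.14 = 91.13 m².
T₆₀ = 0.161 × 168 / 91.13 = 0.297 s.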